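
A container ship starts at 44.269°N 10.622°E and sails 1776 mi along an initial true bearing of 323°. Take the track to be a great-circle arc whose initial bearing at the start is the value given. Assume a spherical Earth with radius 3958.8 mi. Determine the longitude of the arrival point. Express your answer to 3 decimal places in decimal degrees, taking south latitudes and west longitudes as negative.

The arc subtends δ = 1776/3958.8 = 0.448621 rad at the centre.
Start latitude φ₁ = 0.772640 rad; initial bearing θ = 5.637413 rad.
Destination latitude: φ₂ = arcsin( sin φ₁ cos δ + cos φ₁ sin δ cos θ ) = arcsin(0.876993) = 61.282°.
Δλ = atan2( sin θ sin δ cos φ₁ , cos δ − sin φ₁ sin φ₂ ) = atan2(-0.186910, 0.288881) = -0.574272 rad = -32.903°.
λ₂ = 10.622° + -32.903° = -22.281°.

longitude -22.281°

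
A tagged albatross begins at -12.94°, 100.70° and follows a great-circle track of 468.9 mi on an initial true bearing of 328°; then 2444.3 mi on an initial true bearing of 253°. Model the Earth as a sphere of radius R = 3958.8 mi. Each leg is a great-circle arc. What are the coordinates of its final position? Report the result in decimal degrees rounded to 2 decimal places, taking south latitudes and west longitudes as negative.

latitude -15.64°, longitude 61.99°

Apply the spherical direct solution leg by leg, carrying full precision between legs.
Leg 1: from (-12.94°, 100.70°), δ = 468.9/3958.8 = 0.118445 rad, θ = 328° → φ = -7.16°, λ = 97.08°.
Leg 2: from (-7.16°, 97.08°), δ = 2444.3/3958.8 = 0.617435 rad, θ = 253° → φ = -15.64°, λ = 61.99°.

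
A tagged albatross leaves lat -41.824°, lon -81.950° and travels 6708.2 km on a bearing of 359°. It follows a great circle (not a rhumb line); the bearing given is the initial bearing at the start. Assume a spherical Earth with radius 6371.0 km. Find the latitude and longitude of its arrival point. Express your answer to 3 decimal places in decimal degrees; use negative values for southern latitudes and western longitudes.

δ = 6708.2/6371 = 1.052927 rad (60.3283°).
With φ₁ = -41.824° = -0.729967 rad and θ = 359° = 6.265732 rad:
Destination latitude: φ₂ = arcsin( sin φ₁ cos δ + cos φ₁ sin δ cos θ ) = arcsin(0.317277) = 18.498°.
Δλ = atan2( sin θ sin δ cos φ₁ , cos δ − sin φ₁ sin φ₂ ) = atan2(-0.011300, 0.706604) = -0.015991 rad = -0.916°.
Hence λ₂ = -81.950° + -0.916° = -82.866°.

latitude 18.498°, longitude -82.866°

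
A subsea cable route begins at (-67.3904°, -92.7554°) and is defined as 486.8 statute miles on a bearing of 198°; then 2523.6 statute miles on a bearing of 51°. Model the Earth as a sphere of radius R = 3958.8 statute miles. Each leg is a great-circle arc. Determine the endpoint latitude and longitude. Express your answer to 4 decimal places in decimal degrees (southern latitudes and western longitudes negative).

Apply the spherical direct solution leg by leg, carrying full precision between legs.
Leg 1: from (-67.3904°, -92.7554°), δ = 486.8/3958.8 = 0.122967 rad, θ = 198° → φ = -73.9504°, λ = -100.6353°.
Leg 2: from (-73.9504°, -100.6353°), δ = 2523.6/3958.8 = 0.637466 rad, θ = 51° → φ = -41.9694°, λ = -62.1662°.

latitude -41.9694°, longitude -62.1662°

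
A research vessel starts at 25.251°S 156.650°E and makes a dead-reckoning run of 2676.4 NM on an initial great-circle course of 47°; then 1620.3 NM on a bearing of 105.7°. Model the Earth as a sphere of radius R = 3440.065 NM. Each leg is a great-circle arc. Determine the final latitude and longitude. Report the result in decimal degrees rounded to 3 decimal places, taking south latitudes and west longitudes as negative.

Apply the spherical direct solution leg by leg, carrying full precision between legs.
Leg 1: from (-25.251°, 156.650°), δ = 2676.4/3440.065 = 0.778009 rad, θ = 47° → φ = 7.416°, λ = -172.176°.
Leg 2: from (7.416°, -172.176°), δ = 1620.3/3440.065 = 0.471009 rad, θ = 105.7° → φ = -0.387°, λ = -146.272°.

latitude -0.387°, longitude -146.272°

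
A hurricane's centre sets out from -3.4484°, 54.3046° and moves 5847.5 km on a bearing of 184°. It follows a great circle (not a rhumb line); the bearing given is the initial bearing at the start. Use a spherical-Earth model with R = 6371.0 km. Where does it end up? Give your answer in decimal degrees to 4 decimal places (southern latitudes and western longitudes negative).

Angular distance δ = d/R = 5847.5 / 6371 = 0.917831 rad.
Start latitude φ₁ = -0.060186 rad; initial bearing θ = 3.211406 rad.
Applying the spherical law of cosines for sides, sin φ₂ = sin φ₁ cos δ + cos φ₁ sin δ cos θ = -0.827460, so φ₂ = -55.8387°.
For the longitude increment, Δλ = atan2( sin θ sin δ cos φ₁, cos δ − sin φ₁ sin φ₂ ) = atan2(-0.055306, 0.557773) = -5.6627°.
Hence λ₂ = 54.3046° + -5.6627° = 48.6419°.

latitude -55.8387°, longitude 48.6419°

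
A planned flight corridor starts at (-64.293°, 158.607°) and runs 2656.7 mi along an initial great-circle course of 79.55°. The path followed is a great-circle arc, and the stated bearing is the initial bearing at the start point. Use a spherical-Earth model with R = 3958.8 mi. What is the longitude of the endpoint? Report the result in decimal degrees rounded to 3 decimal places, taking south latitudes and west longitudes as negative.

δ = 2656.7/3958.8 = 0.671087 rad (38.4505°).
With φ₁ = -64.293° = -1.122125 rad and θ = 79.55° = 1.388409 rad:
Destination latitude: φ₂ = arcsin( sin φ₁ cos δ + cos φ₁ sin δ cos θ ) = arcsin(-0.656710) = -41.049°.
Then Δλ = atan2(0.265260, 0.191435) = 0.945663 rad, from sin θ sin δ cos φ₁ over cos δ − sin φ₁ sin φ₂.
λ₂ = 158.607° + 54.183° = 212.790°, normalized to (−180°, 180°] → -147.210°.

longitude -147.210°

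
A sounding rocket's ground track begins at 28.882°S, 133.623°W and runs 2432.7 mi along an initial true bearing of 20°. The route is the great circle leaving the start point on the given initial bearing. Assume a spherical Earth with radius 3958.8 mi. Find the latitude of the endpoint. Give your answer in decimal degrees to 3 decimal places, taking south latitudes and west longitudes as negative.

latitude 4.574°

δ = 2432.7/3958.8 = 0.614504 rad (35.2085°).
Converting: φ₁ = -0.504086 rad, θ = 0.349066 rad.
Applying the spherical law of cosines for sides, sin φ₂ = sin φ₁ cos δ + cos φ₁ sin δ cos θ = 0.079749, so φ₂ = 4.574°.
Δλ = atan2( sin θ sin δ cos φ₁ , cos δ − sin φ₁ sin φ₂ ) = atan2(0.172665, 0.855578) = 0.199137 rad = 11.410°.
λ₂ = -133.623° + 11.410° = -122.213°.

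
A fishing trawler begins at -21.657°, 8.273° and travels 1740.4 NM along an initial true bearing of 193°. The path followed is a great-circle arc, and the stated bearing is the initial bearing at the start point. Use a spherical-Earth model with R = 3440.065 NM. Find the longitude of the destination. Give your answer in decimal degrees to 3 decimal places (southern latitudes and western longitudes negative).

The arc subtends δ = 1740.4/3440.065 = 0.505921 rad at the centre.
Start latitude φ₁ = -0.377986 rad; initial bearing θ = 3.368485 rad.
sin φ₂ = sin φ₁ cos δ + cos φ₁ sin δ cos θ = (-0.369049)(0.874729) + (0.929410)(0.484613)(-0.974370) = -0.761678
φ₂ = asin(-0.761678) = -0.865899 rad = -49.612°.
For the longitude increment, Δλ = atan2( sin θ sin δ cos φ₁, cos δ − sin φ₁ sin φ₂ ) = atan2(-0.101319, 0.593632) = -9.686°.
λ₂ = λ₁ + Δλ = -1.413°.

longitude -1.413°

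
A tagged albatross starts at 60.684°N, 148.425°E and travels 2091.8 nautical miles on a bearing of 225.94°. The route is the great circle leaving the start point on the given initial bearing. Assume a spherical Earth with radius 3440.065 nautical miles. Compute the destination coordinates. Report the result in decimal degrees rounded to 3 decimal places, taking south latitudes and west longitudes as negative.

latitude 31.408°, longitude 119.674°

The arc subtends δ = 2091.8/3440.065 = 0.608070 rad at the centre.
With φ₁ = 60.684° = 1.059136 rad and θ = 225.94° = 3.943397 rad:
Applying the spherical law of cosines for sides, sin φ₂ = sin φ₁ cos δ + cos φ₁ sin δ cos θ = 0.521123, so φ₂ = 31.408°.
For the longitude increment, Δλ = atan2( sin θ sin δ cos φ₁, cos δ − sin φ₁ sin φ₂ ) = atan2(-0.201007, 0.366368) = -28.751°.
Hence λ₂ = 148.425° + -28.751° = 119.674°.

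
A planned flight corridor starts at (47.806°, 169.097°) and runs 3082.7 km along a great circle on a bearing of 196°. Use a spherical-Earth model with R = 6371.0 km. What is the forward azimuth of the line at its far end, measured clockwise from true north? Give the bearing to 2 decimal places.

final bearing 191.42°

Central angle δ = d/R = 0.483864 rad.
Start latitude φ₁ = 0.834372 rad; initial bearing θ = 3.420845 rad.
sin φ₂ = sin φ₁ cos δ + cos φ₁ sin δ cos θ = (0.740875)(0.885204) + (0.671643)(0.465203)(-0.961262) = 0.355479
φ₂ = asin(0.355479) = 0.363426 rad = 20.823°.
For the longitude increment, Δλ = atan2( sin θ sin δ cos φ₁, cos δ − sin φ₁ sin φ₂ ) = atan2(-0.086123, 0.621839) = -7.885°.
λ₂ = λ₁ + Δλ = 161.212°.
The forward bearing on arrival equals the back-azimuth from the destination plus 180°.
Back-azimuth from P₂ (20.82°, 161.21°) to P₁ (47.81°, 169.10°), with Δλ' = λ₁ − λ₂ = 7.89°: atan2( sin Δλ' cos φ₁ , cos φ₂ sin φ₁ − sin φ₂ cos φ₁ cos Δλ' ) = 11.42°.
Final bearing = (11.42° + 180°) mod 360° = 191.42°.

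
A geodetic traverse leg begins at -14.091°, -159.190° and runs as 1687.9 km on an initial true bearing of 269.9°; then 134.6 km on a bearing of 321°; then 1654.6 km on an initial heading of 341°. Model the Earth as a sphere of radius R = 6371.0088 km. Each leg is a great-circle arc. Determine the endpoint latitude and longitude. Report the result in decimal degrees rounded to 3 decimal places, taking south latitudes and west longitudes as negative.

latitude 1.424°, longitude 179.602°

Apply the spherical direct solution leg by leg, carrying full precision between legs.
Leg 1: from (-14.091°, -159.190°), δ = 1687.9/6371.0088 = 0.264934 rad, θ = 269.9° → φ = -13.616°, λ = -174.820°.
Leg 2: from (-13.616°, -174.820°), δ = 134.6/6371.0088 = 0.021127 rad, θ = 321° → φ = -12.674°, λ = -175.600°.
Leg 3: from (-12.674°, -175.600°), δ = 1654.6/6371.0088 = 0.259708 rad, θ = 341° → φ = 1.424°, λ = 179.602°.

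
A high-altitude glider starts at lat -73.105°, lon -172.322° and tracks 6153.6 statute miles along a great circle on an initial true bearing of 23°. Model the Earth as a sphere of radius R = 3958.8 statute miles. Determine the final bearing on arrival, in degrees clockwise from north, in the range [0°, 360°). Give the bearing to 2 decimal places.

final bearing 6.74°

δ = 6153.6/3958.8 = 1.554410 rad (89.0612°).
With φ₁ = -73.105° = -1.275923 rad and θ = 23° = 0.401426 rad:
Applying the spherical law of cosines for sides, sin φ₂ = sin φ₁ cos δ + cos φ₁ sin δ cos θ = 0.251802, so φ₂ = 14.584°.
For the longitude increment, Δλ = atan2( sin θ sin δ cos φ₁, cos δ − sin φ₁ sin φ₂ ) = atan2(0.113539, 0.257319) = 23.809°.
λ₂ = λ₁ + Δλ = -148.513°.
The forward bearing on arrival equals the back-azimuth from the destination plus 180°.
Back-azimuth from P₂ (14.58°, -148.51°) to P₁ (-73.11°, -172.32°), with Δλ' = λ₁ − λ₂ = -23.81°: atan2( sin Δλ' cos φ₁ , cos φ₂ sin φ₁ − sin φ₂ cos φ₁ cos Δλ' ) = 186.74°.
Final bearing = (186.74° + 180°) mod 360° = 6.74°.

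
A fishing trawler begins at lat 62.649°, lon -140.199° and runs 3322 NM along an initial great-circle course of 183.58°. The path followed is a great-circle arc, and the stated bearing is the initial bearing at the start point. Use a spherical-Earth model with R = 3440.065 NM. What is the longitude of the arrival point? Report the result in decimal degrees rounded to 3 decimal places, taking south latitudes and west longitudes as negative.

longitude -143.167°

δ = 3322/3440.065 = 0.965679 rad (55.3294°).
Converting: φ₁ = 1.093431 rad, θ = 3.204075 rad.
Destination latitude: φ₂ = arcsin( sin φ₁ cos δ + cos φ₁ sin δ cos θ ) = arcsin(0.128142) = 7.362°.
For the longitude increment, Δλ = atan2( sin θ sin δ cos φ₁, cos δ − sin φ₁ sin φ₂ ) = atan2(-0.023594, 0.455041) = -2.968°.
λ₂ = -140.199° + -2.968° = -143.167°.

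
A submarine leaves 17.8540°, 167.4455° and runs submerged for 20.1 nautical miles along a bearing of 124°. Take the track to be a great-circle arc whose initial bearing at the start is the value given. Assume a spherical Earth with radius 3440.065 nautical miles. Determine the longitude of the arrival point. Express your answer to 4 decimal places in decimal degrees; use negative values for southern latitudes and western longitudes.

longitude 167.7368°

Central angle δ = d/R = 0.005843 rad.
Converting: φ₁ = 0.311611 rad, θ = 2.164208 rad.
sin φ₂ = sin φ₁ cos δ + cos φ₁ sin δ cos θ = (0.306593)(0.999983) + (0.951841)(0.005843)(-0.559193) = 0.303477
φ₂ = asin(0.303477) = 0.308340 rad = 17.6666°.
Then Δλ = atan2(0.004611, 0.906939) = 0.005084 rad, from sin θ sin δ cos φ₁ over cos δ − sin φ₁ sin φ₂.
λ₂ = 167.4455° + 0.2913° = 167.7368°.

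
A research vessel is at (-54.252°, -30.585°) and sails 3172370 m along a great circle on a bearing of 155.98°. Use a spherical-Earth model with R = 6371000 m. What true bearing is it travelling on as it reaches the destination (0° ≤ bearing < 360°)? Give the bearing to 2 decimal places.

δ = 3172370/6371000 = 0.497939 rad (28.5298°).
With φ₁ = -54.252° = -0.946876 rad and θ = 155.98° = 2.722365 rad:
Applying the spherical law of cosines for sides, sin φ₂ = sin φ₁ cos δ + cos φ₁ sin δ cos θ = -0.967912, so φ₂ = -75.446°.
Then Δλ = atan2(0.113582, 0.093017) = 0.884611 rad, from sin θ sin δ cos φ₁ over cos δ − sin φ₁ sin φ₂.
λ₂ = -30.585° + 50.684° = 20.099°.
The forward bearing on arrival equals the back-azimuth from the destination plus 180°.
Back-azimuth from P₂ (-75.45°, 20.10°) to P₁ (-54.25°, -30.59°), with Δλ' = λ₁ − λ₂ = -50.68°: atan2( sin Δλ' cos φ₁ , cos φ₂ sin φ₁ − sin φ₂ cos φ₁ cos Δλ' ) = 288.85°.
Final bearing = (288.85° + 180°) mod 360° = 108.85°.

final bearing 108.85°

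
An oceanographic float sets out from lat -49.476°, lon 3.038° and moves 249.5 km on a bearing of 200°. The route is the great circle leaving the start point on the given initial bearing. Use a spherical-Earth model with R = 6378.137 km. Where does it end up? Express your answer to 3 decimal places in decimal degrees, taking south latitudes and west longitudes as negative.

Central angle δ = d/R = 0.039118 rad.
With φ₁ = -49.476° = -0.863519 rad and θ = 200° = 3.490659 rad:
Applying the spherical law of cosines for sides, sin φ₂ = sin φ₁ cos δ + cos φ₁ sin δ cos θ = -0.783431, so φ₂ = -51.576°.
Δλ = atan2( sin θ sin δ cos φ₁ , cos δ − sin φ₁ sin φ₂ ) = atan2(-0.008691, 0.403723) = -0.021524 rad = -1.233°.
λ₂ = λ₁ + Δλ = 1.805°.

latitude -51.576°, longitude 1.805°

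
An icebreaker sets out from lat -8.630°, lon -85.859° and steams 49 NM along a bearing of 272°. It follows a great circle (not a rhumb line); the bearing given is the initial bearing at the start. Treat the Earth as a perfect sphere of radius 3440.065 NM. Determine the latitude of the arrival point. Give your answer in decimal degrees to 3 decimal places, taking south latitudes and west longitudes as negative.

latitude -8.601°

Central angle δ = d/R = 0.014244 rad.
Start latitude φ₁ = -0.150622 rad; initial bearing θ = 4.747296 rad.
Applying the spherical law of cosines for sides, sin φ₂ = sin φ₁ cos δ + cos φ₁ sin δ cos θ = -0.149546, so φ₂ = -8.601°.
Δλ = atan2( sin θ sin δ cos φ₁ , cos δ − sin φ₁ sin φ₂ ) = atan2(-0.014074, 0.977459) = -0.014397 rad = -0.825°.
λ₂ = -85.859° + -0.825° = -86.684°.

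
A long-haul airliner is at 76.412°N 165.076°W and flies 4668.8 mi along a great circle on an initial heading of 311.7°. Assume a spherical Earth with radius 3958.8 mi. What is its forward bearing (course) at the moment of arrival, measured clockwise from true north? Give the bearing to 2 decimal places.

The arc subtends δ = 4668.8/3958.8 = 1.179347 rad at the centre.
Start latitude φ₁ = 1.333641 rad; initial bearing θ = 5.440191 rad.
Applying the spherical law of cosines for sides, sin φ₂ = sin φ₁ cos δ + cos φ₁ sin δ cos θ = 0.515316, so φ₂ = 31.019°.
For the longitude increment, Δλ = atan2( sin θ sin δ cos φ₁, cos δ − sin φ₁ sin φ₂ ) = atan2(-0.162145, -0.119364) = -126.359°.
λ₂ = -165.076° + -126.359° = -291.435°, normalized to (−180°, 180°] → 68.565°.
The forward bearing on arrival equals the back-azimuth from the destination plus 180°.
Back-azimuth from P₂ (31.02°, 68.57°) to P₁ (76.41°, -165.08°), with Δλ' = λ₁ − λ₂ = -233.64°: atan2( sin Δλ' cos φ₁ , cos φ₂ sin φ₁ − sin φ₂ cos φ₁ cos Δλ' ) = 11.81°.
Final bearing = (11.81° + 180°) mod 360° = 191.81°.

final bearing 191.81°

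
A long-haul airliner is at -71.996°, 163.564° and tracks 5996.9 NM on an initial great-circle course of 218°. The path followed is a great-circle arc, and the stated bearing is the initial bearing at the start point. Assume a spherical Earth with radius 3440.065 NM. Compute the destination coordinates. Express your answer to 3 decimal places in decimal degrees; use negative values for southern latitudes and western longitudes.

Central angle δ = d/R = 1.743252 rad.
Start latitude φ₁ = -1.256567 rad; initial bearing θ = 3.804818 rad.
Destination latitude: φ₂ = arcsin( sin φ₁ cos δ + cos φ₁ sin δ cos θ ) = arcsin(-0.076749) = -4.402°.
For the longitude increment, Δλ = atan2( sin θ sin δ cos φ₁, cos δ − sin φ₁ sin φ₂ ) = atan2(-0.187468, -0.244593) = -142.532°.
Hence λ₂ = 163.564° + -142.532° = 21.032°.

latitude -4.402°, longitude 21.032°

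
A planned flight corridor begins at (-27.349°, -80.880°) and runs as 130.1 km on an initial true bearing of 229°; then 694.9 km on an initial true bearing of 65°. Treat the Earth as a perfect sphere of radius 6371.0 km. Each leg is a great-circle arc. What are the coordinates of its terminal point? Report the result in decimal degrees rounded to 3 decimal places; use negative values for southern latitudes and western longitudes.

Apply the spherical direct solution leg by leg, carrying full precision between legs.
Leg 1: from (-27.349°, -80.880°), δ = 130.1/6371 = 0.020421 rad, θ = 229° → φ = -28.113°, λ = -81.881°.
Leg 2: from (-28.113°, -81.881°), δ = 694.9/6371 = 0.109072 rad, θ = 65° → φ = -25.330°, λ = -75.615°.

latitude -25.330°, longitude -75.615°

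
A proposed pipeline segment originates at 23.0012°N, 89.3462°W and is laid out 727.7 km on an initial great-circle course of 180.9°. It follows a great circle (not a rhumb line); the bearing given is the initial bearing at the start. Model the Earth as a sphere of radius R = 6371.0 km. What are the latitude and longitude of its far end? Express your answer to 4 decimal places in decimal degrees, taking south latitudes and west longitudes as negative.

Angular distance δ = d/R = 727.7 / 6371 = 0.114221 rad.
With φ₁ = 23.0012° = 0.401447 rad and θ = 180.9° = 3.157301 rad:
sin φ₂ = sin φ₁ cos δ + cos φ₁ sin δ cos θ = (0.390750)(0.993484) + (0.920497)(0.113972)(-0.999877) = 0.283306
φ₂ = asin(0.283306) = 0.287239 rad = 16.4576°.
For the longitude increment, Δλ = atan2( sin θ sin δ cos φ₁, cos δ − sin φ₁ sin φ₂ ) = atan2(-0.001648, 0.882782) = -0.1070°.
λ₂ = λ₁ + Δλ = -89.4532°.

latitude 16.4576°, longitude -89.4532°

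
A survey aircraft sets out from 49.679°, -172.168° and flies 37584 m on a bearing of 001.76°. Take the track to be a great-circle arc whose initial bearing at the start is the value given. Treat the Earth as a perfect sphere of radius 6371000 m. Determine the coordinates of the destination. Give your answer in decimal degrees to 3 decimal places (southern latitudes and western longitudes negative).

latitude 50.017°, longitude -172.152°

δ = 37584/6371000 = 0.005899 rad (0.3380°).
Converting: φ₁ = 0.867062 rad, θ = 0.030718 rad.
sin φ₂ = sin φ₁ cos δ + cos φ₁ sin δ cos θ = (0.762431)(0.999983) + (0.647069)(0.005899)(0.999528) = 0.766233
φ₂ = asin(0.766233) = 0.872959 rad = 50.017°.
For the longitude increment, Δλ = atan2( sin θ sin δ cos φ₁, cos δ − sin φ₁ sin φ₂ ) = atan2(0.000117, 0.415782) = 0.016°.
λ₂ = -172.168° + 0.016° = -172.152°.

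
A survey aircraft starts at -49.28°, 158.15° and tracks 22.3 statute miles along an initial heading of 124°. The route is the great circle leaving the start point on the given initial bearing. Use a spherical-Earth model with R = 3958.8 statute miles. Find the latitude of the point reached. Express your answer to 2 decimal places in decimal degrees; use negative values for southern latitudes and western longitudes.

latitude -49.46°

Central angle δ = d/R = 0.005633 rad.
Start latitude φ₁ = -0.860098 rad; initial bearing θ = 2.164208 rad.
sin φ₂ = sin φ₁ cos δ + cos φ₁ sin δ cos θ = (-0.757907)(0.999984) + (0.652363)(0.005633)(-0.559193) = -0.759950
φ₂ = asin(-0.759950) = -0.863235 rad = -49.46°.
Then Δλ = atan2(0.003047, 0.424013) = 0.007185 rad, from sin θ sin δ cos φ₁ over cos δ − sin φ₁ sin φ₂.
λ₂ = λ₁ + Δλ = 158.56°.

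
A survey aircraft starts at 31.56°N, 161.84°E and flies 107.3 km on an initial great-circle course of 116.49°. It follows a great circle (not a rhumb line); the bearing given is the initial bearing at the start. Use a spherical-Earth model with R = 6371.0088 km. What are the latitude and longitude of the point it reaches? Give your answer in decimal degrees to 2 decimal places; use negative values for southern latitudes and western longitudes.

Central angle δ = d/R = 0.016842 rad.
Converting: φ₁ = 0.550826 rad, θ = 2.033134 rad.
sin φ₂ = sin φ₁ cos δ + cos φ₁ sin δ cos θ = (0.523391)(0.999858) + (0.852093)(0.016841)(-0.446042) = 0.516916
φ₂ = asin(0.516916) = 0.543245 rad = 31.13°.
For the longitude increment, Δλ = atan2( sin θ sin δ cos φ₁, cos δ − sin φ₁ sin φ₂ ) = atan2(0.012844, 0.729309) = 1.01°.
λ₂ = λ₁ + Δλ = 162.85°.

latitude 31.13°, longitude 162.85°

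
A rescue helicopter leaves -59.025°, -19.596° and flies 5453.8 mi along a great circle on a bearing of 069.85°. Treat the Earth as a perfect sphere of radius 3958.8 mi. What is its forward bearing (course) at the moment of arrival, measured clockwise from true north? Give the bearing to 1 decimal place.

final bearing 28.9°

δ = 5453.8/3958.8 = 1.377640 rad (78.9329°).
With φ₁ = -59.025° = -1.030181 rad and θ = 69.85° = 1.219112 rad:
Destination latitude: φ₂ = arcsin( sin φ₁ cos δ + cos φ₁ sin δ cos θ ) = arcsin(0.009411) = 0.539°.
For the longitude increment, Δλ = atan2( sin θ sin δ cos φ₁, cos δ − sin φ₁ sin φ₂ ) = atan2(0.474178, 0.200027) = 67.128°.
Hence λ₂ = -19.596° + 67.128° = 47.532°.
The forward bearing on arrival equals the back-azimuth from the destination plus 180°.
Back-azimuth from P₂ (0.5°, 47.5°) to P₁ (-59.0°, -19.6°), with Δλ' = λ₁ − λ₂ = -67.1°: atan2( sin Δλ' cos φ₁ , cos φ₂ sin φ₁ − sin φ₂ cos φ₁ cos Δλ' ) = 208.9°.
Final bearing = (208.9° + 180°) mod 360° = 28.9°.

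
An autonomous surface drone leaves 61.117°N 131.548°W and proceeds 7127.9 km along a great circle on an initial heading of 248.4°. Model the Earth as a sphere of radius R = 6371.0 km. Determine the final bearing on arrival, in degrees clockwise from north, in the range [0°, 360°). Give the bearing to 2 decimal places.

The arc subtends δ = 7127.9/6371 = 1.118804 rad at the centre.
With φ₁ = 61.117° = 1.066693 rad and θ = 248.4° = 4.335398 rad:
Applying the spherical law of cosines for sides, sin φ₂ = sin φ₁ cos δ + cos φ₁ sin δ cos θ = 0.222473, so φ₂ = 12.854°.
Then Δλ = atan2(-0.404004, 0.241960) = -1.031183 rad, from sin θ sin δ cos φ₁ over cos δ − sin φ₁ sin φ₂.
λ₂ = -131.548° + -59.082° = -190.630°, normalized to (−180°, 180°] → 169.370°.
The forward bearing on arrival equals the back-azimuth from the destination plus 180°.
Back-azimuth from P₂ (12.85°, 169.37°) to P₁ (61.12°, -131.55°), with Δλ' = λ₁ − λ₂ = -300.92°: atan2( sin Δλ' cos φ₁ , cos φ₂ sin φ₁ − sin φ₂ cos φ₁ cos Δλ' ) = 27.43°.
Final bearing = (27.43° + 180°) mod 360° = 207.43°.

final bearing 207.43°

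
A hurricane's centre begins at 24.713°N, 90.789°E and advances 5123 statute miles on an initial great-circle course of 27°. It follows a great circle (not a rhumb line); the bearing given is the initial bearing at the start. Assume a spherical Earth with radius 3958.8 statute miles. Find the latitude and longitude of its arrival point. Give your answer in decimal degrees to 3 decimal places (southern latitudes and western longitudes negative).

δ = 5123/3958.8 = 1.294079 rad (74.1453°).
Start latitude φ₁ = 0.431323 rad; initial bearing θ = 0.471239 rad.
Applying the spherical law of cosines for sides, sin φ₂ = sin φ₁ cos δ + cos φ₁ sin δ cos θ = 0.892828, so φ₂ = 63.231°.
Δλ = atan2( sin θ sin δ cos φ₁ , cos δ − sin φ₁ sin φ₂ ) = atan2(0.396722, -0.100068) = 1.817880 rad = 104.157°.
λ₂ = 90.789° + 104.157° = 194.946°, normalized to (−180°, 180°] → -165.054°.

latitude 63.231°, longitude -165.054°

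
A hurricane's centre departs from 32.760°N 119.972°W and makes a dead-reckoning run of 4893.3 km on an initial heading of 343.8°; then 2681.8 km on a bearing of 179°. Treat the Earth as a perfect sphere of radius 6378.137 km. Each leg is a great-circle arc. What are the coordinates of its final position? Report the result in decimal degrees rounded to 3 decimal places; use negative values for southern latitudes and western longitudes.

latitude 47.729°, longitude -157.726°

Apply the spherical direct solution leg by leg, carrying full precision between legs.
Leg 1: from (32.760°, -119.972°), δ = 4893.3/6378.137 = 0.767199 rad, θ = 343.8° → φ = 71.818°, λ = -158.333°.
Leg 2: from (71.818°, -158.333°), δ = 2681.8/6378.137 = 0.420468 rad, θ = 179° → φ = 47.729°, λ = -157.726°.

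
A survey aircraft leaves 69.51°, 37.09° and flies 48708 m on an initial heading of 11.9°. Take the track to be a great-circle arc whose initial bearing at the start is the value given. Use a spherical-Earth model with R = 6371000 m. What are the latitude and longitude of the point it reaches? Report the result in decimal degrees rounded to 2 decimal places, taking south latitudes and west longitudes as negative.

Angular distance δ = d/R = 48708 / 6371000 = 0.007645 rad.
Start latitude φ₁ = 1.213178 rad; initial bearing θ = 0.207694 rad.
Destination latitude: φ₂ = arcsin( sin φ₁ cos δ + cos φ₁ sin δ cos θ ) = arcsin(0.939325) = 69.94°.
Δλ = atan2( sin θ sin δ cos φ₁ , cos δ − sin φ₁ sin φ₂ ) = atan2(0.000552, 0.120074) = 0.004596 rad = 0.26°.
λ₂ = λ₁ + Δλ = 37.35°.

latitude 69.94°, longitude 37.35°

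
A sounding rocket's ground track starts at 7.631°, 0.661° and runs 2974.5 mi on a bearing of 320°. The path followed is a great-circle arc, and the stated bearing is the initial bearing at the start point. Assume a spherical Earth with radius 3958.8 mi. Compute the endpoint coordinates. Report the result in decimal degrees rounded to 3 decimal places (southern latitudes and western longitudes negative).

latitude 37.976°, longitude -33.164°

Central angle δ = d/R = 0.751364 rad.
With φ₁ = 7.631° = 0.133186 rad and θ = 320° = 5.585054 rad:
sin φ₂ = sin φ₁ cos δ + cos φ₁ sin δ cos θ = (0.132793)(0.730758) + (0.991144)(0.682636)(0.766044) = 0.615338
φ₂ = asin(0.615338) = 0.662815 rad = 37.976°.
Δλ = atan2( sin θ sin δ cos φ₁ , cos δ − sin φ₁ sin φ₂ ) = atan2(-0.434904, 0.649046) = -0.590353 rad = -33.825°.
λ₂ = λ₁ + Δλ = -33.164°.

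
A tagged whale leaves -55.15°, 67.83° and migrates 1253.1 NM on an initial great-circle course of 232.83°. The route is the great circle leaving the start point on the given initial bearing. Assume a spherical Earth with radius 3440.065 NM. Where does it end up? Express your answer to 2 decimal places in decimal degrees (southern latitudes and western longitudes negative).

δ = 1253.1/3440.065 = 0.364266 rad (20.8709°).
With φ₁ = -55.15° = -0.962549 rad and θ = 232.83° = 4.063650 rad:
sin φ₂ = sin φ₁ cos δ + cos φ₁ sin δ cos θ = (-0.820651)(0.934385) + (0.571430)(0.356264)(-0.604182) = -0.889803
φ₂ = asin(-0.889803) = -1.096914 rad = -62.85°.
For the longitude increment, Δλ = atan2( sin θ sin δ cos φ₁, cos δ − sin φ₁ sin φ₂ ) = atan2(-0.162222, 0.204167) = -38.47°.
λ₂ = λ₁ + Δλ = 29.36°.

latitude -62.85°, longitude 29.36°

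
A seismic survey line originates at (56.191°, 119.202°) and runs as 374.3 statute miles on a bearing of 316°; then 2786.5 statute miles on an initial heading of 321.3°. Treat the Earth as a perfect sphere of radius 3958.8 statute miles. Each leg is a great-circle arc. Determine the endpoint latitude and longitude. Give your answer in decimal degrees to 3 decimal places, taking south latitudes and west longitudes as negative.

latitude 65.904°, longitude 14.047°

Apply the spherical direct solution leg by leg, carrying full precision between legs.
Leg 1: from (56.191°, 119.202°), δ = 374.3/3958.8 = 0.094549 rad, θ = 316° → φ = 59.880°, λ = 111.693°.
Leg 2: from (59.880°, 111.693°), δ = 2786.5/3958.8 = 0.703875 rad, θ = 321.3° → φ = 65.904°, λ = 14.047°.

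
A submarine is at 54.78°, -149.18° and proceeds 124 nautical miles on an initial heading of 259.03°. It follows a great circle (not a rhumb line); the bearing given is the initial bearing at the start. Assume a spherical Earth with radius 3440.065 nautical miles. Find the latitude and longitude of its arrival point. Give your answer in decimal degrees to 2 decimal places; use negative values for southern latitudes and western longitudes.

Central angle δ = d/R = 0.036046 rad.
Converting: φ₁ = 0.956091 rad, θ = 4.520926 rad.
Applying the spherical law of cosines for sides, sin φ₂ = sin φ₁ cos δ + cos φ₁ sin δ cos θ = 0.812458, so φ₂ = 54.34°.
Then Δλ = atan2(-0.020404, 0.335618) = -0.060720 rad, from sin θ sin δ cos φ₁ over cos δ − sin φ₁ sin φ₂.
λ₂ = -149.18° + -3.48° = -152.66°.

latitude 54.34°, longitude -152.66°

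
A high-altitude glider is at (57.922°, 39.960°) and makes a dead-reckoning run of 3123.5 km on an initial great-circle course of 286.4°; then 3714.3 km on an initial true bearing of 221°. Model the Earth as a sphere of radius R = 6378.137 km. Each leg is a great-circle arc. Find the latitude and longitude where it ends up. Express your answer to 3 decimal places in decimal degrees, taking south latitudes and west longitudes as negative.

Apply the spherical direct solution leg by leg, carrying full precision between legs.
Leg 1: from (57.922°, 39.960°), δ = 3123.5/6378.137 = 0.489720 rad, θ = 286.4° → φ = 54.912°, λ = -11.759°.
Leg 2: from (54.912°, -11.759°), δ = 3714.3/6378.137 = 0.582349 rad, θ = 221° → φ = 26.410°, λ = -35.517°.

latitude 26.410°, longitude -35.517°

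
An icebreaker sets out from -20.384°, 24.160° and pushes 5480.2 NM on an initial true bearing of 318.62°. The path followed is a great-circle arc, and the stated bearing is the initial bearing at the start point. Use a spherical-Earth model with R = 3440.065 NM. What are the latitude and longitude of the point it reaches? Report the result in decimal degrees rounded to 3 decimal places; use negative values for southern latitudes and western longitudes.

latitude 45.311°, longitude -45.849°

Central angle δ = d/R = 1.593051 rad.
With φ₁ = -20.384° = -0.355768 rad and θ = 318.62° = 5.560968 rad:
sin φ₂ = sin φ₁ cos δ + cos φ₁ sin δ cos θ = (-0.348310)(-0.022253) + (0.937379)(0.999752)(0.750342) = 0.710932
φ₂ = asin(0.710932) = 0.790822 rad = 45.311°.
Then Δλ = atan2(-0.619501, 0.225372) = -1.221885 rad, from sin θ sin δ cos φ₁ over cos δ − sin φ₁ sin φ₂.
λ₂ = λ₁ + Δλ = -45.849°.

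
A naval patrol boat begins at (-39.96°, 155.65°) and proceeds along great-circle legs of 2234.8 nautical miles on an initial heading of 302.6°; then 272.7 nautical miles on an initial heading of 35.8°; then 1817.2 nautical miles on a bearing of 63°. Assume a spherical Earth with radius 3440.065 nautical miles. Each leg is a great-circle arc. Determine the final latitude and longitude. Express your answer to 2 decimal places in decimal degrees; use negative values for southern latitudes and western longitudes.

Apply the spherical direct solution leg by leg, carrying full precision between legs.
Leg 1: from (-39.96°, 155.65°), δ = 2234.8/3440.065 = 0.649639 rad, θ = 302.6° → φ = -15.17°, λ = 123.78°.
Leg 2: from (-15.17°, 123.78°), δ = 272.7/3440.065 = 0.079272 rad, θ = 35.8° → φ = -11.47°, λ = 126.49°.
Leg 3: from (-11.47°, 126.49°), δ = 1817.2/3440.065 = 0.528246 rad, θ = 63° → φ = 3.01°, λ = 153.21°.

latitude 3.01°, longitude 153.21°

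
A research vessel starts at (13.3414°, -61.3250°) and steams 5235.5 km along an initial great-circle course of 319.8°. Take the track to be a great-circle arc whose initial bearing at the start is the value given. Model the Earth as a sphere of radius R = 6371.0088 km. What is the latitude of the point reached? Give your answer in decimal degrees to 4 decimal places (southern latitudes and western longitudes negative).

latitude 44.5392°

δ = 5235.5/6371.0088 = 0.821769 rad (47.0839°).
Converting: φ₁ = 0.232851 rad, θ = 5.581563 rad.
Applying the spherical law of cosines for sides, sin φ₂ = sin φ₁ cos δ + cos φ₁ sin δ cos θ = 0.701397, so φ₂ = 44.5392°.
Δλ = atan2( sin θ sin δ cos φ₁ , cos δ − sin φ₁ sin φ₂ ) = atan2(-0.459945, 0.519077) = -0.725072 rad = -41.5436°.
Hence λ₂ = -61.3250° + -41.5436° = -102.8686°.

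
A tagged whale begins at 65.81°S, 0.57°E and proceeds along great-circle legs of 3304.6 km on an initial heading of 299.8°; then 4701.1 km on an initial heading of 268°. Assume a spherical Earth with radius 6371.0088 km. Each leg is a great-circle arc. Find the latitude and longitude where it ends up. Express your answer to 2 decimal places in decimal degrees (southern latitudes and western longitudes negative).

latitude -31.90°, longitude -88.33°

Apply the spherical direct solution leg by leg, carrying full precision between legs.
Leg 1: from (-65.81°, 0.57°), δ = 3304.6/6371.0088 = 0.518693 rad, θ = 299.8° → φ = -43.73°, λ = -35.97°.
Leg 2: from (-43.73°, -35.97°), δ = 4701.1/6371.0088 = 0.737889 rad, θ = 268° → φ = -31.90°, λ = -88.33°.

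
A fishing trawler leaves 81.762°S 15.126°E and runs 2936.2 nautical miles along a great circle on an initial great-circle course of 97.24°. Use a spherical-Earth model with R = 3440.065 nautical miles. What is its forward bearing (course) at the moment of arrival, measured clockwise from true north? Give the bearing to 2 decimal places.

final bearing 10.96°

Central angle δ = d/R = 0.853530 rad.
With φ₁ = -81.762° = -1.427016 rad and θ = 97.24° = 1.697158 rad:
sin φ₂ = sin φ₁ cos δ + cos φ₁ sin δ cos θ = (-0.989681)(0.657327) + (0.143285)(0.753606)(-0.126026) = -0.664152
φ₂ = asin(-0.664152) = -0.726359 rad = -41.617°.
For the longitude increment, Δλ = atan2( sin θ sin δ cos φ₁, cos δ − sin φ₁ sin φ₂ ) = atan2(0.107120, 0.000027) = 89.985°.
λ₂ = 15.126° + 89.985° = 105.111°.
The forward bearing on arrival equals the back-azimuth from the destination plus 180°.
Back-azimuth from P₂ (-41.62°, 105.11°) to P₁ (-81.76°, 15.13°), with Δλ' = λ₁ − λ₂ = -89.99°: atan2( sin Δλ' cos φ₁ , cos φ₂ sin φ₁ − sin φ₂ cos φ₁ cos Δλ' ) = 190.96°.
Final bearing = (190.96° + 180°) mod 360° = 10.96°.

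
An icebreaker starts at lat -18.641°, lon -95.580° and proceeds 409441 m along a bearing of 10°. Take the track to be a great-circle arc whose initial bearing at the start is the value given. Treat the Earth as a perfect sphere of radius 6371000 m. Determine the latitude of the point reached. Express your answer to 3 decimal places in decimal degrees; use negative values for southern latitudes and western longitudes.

latitude -15.014°

Angular distance δ = d/R = 409441 / 6371000 = 0.064266 rad.
Converting: φ₁ = -0.325347 rad, θ = 0.174533 rad.
Destination latitude: φ₂ = arcsin( sin φ₁ cos δ + cos φ₁ sin δ cos θ ) = arcsin(-0.259049) = -15.014°.
Then Δλ = atan2(0.010567, 0.915134) = 0.011546 rad, from sin θ sin δ cos φ₁ over cos δ − sin φ₁ sin φ₂.
λ₂ = -95.580° + 0.662° = -94.918°.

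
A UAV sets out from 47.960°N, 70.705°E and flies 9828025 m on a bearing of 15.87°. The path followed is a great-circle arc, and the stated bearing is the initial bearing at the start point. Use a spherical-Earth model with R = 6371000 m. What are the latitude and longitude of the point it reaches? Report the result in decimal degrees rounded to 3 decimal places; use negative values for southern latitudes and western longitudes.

The arc subtends δ = 9828025/6371000 = 1.542619 rad at the centre.
With φ₁ = 47.960° = 0.837060 rad and θ = 15.87° = 0.276984 rad:
Destination latitude: φ₂ = arcsin( sin φ₁ cos δ + cos φ₁ sin δ cos θ ) = arcsin(0.664794) = 41.666°.
For the longitude increment, Δλ = atan2( sin θ sin δ cos φ₁, cos δ − sin φ₁ sin φ₂ ) = atan2(0.183047, -0.465554) = 158.536°.
λ₂ = 70.705° + 158.536° = 229.241°, normalized to (−180°, 180°] → -130.759°.

latitude 41.666°, longitude -130.759°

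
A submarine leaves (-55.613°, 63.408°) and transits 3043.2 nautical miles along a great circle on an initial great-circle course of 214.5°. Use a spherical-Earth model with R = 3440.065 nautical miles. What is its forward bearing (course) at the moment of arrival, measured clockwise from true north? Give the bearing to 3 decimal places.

final bearing 317.044°

Angular distance δ = d/R = 3043.2 / 3440.065 = 0.884634 rad.
With φ₁ = -55.613° = -0.970630 rad and θ = 214.5° = 3.743731 rad:
sin φ₂ = sin φ₁ cos δ + cos φ₁ sin δ cos θ = (-0.825242)(0.633572) + (0.564780)(0.773683)(-0.824126) = -0.882961
φ₂ = asin(-0.882961) = -1.082133 rad = -62.002°.
For the longitude increment, Δλ = atan2( sin θ sin δ cos φ₁, cos δ − sin φ₁ sin φ₂ ) = atan2(-0.247497, -0.095084) = -111.016°.
Hence λ₂ = 63.408° + -111.016° = -47.608°.
The forward bearing on arrival equals the back-azimuth from the destination plus 180°.
Back-azimuth from P₂ (-62.002°, -47.608°) to P₁ (-55.613°, 63.408°), with Δλ' = λ₁ − λ₂ = 111.016°: atan2( sin Δλ' cos φ₁ , cos φ₂ sin φ₁ − sin φ₂ cos φ₁ cos Δλ' ) = 137.044°.
Final bearing = (137.044° + 180°) mod 360° = 317.044°.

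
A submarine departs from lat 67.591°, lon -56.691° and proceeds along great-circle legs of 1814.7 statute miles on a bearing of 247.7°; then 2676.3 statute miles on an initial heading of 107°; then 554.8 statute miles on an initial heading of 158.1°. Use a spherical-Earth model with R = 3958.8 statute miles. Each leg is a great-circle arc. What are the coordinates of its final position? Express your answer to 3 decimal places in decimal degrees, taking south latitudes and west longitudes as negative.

Apply the spherical direct solution leg by leg, carrying full precision between legs.
Leg 1: from (67.591°, -56.691°), δ = 1814.7/3958.8 = 0.458396 rad, θ = 247.7° → φ = 49.910°, λ = -96.166°.
Leg 2: from (49.910°, -96.166°), δ = 2676.3/3958.8 = 0.676038 rad, θ = 107° → φ = 28.617°, λ = -53.195°.
Leg 3: from (28.617°, -53.195°), δ = 554.8/3958.8 = 0.140143 rad, θ = 158.1° → φ = 21.130°, λ = -49.993°.

latitude 21.130°, longitude -49.993°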